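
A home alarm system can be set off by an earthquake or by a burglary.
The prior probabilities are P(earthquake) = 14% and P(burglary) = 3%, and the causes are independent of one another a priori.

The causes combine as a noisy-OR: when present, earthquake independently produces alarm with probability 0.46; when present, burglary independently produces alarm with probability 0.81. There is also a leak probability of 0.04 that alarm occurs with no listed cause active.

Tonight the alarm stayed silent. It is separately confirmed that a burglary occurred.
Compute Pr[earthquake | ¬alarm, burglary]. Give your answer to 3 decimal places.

Pr[earthquake | ¬alarm, burglary] ≈ 0.081

Under noisy-OR, P(alarm | causes) = 1 − (1−0.04)·∏(1−qᵢ) over the active causes.
For the numerator, keep only earthquake=true terms: 0.098496*0.14 = 0.013789
Denominator P(¬alarm | burglary): 0.1824*0.86 + 0.098496*0.14 = 0.170653
Posterior = 0.013789 / 0.170653 ≈ 0.081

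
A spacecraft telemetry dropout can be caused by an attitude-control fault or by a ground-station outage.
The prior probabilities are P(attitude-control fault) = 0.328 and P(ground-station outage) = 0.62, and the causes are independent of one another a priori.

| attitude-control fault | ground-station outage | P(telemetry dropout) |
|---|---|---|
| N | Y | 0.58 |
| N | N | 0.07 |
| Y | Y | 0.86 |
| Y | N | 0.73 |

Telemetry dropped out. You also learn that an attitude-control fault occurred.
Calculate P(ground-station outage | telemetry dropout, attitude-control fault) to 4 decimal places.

Numerator (weight on configurations with ground-station outage): 0.86×0.62 = 0.533200
The normalizing constant is 0.73×0.38 + 0.86×0.62 = 0.810600
P(ground-station outage | telemetry dropout, attitude-control fault) = 0.533200/0.810600 ≈ 0.6578

P(ground-station outage | telemetry dropout, attitude-control fault) ≈ 0.6578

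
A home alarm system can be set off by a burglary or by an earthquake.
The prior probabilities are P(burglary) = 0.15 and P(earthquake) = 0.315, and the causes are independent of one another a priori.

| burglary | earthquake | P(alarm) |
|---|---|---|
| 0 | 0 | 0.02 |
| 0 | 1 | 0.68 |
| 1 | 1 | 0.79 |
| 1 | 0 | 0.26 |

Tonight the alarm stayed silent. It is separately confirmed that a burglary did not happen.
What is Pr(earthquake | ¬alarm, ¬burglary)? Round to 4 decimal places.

Pr(earthquake | ¬alarm, ¬burglary) ≈ 0.1306

By total probability over both values of earthquake:
  P(¬alarm | ¬burglary) = 0.98×0.685 + 0.32×0.315
        = 0.671300 + 0.100800 = 0.772100
Configurations with earthquake contribute 0.100800, so
  P(earthquake | ¬alarm, ¬burglary) = 0.100800 / 0.772100 ≈ 0.1306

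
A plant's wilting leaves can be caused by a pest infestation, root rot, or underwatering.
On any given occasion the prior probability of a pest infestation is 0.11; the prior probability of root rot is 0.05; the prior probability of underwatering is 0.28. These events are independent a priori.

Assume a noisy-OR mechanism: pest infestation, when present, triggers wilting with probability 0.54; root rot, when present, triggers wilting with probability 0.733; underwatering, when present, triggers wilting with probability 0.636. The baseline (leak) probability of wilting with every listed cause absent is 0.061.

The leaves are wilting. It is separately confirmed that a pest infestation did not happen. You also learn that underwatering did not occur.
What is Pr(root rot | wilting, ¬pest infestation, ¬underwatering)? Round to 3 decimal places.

Pr(root rot | wilting, ¬pest infestation, ¬underwatering) ≈ 0.393

Under noisy-OR, P(wilting | causes) = 1 − (1−0.061)·∏(1−qᵢ) over the active causes.
Weight on root rot=true, given the evidence: 0.749287×0.05 = 0.037464
Denominator P(wilting | ¬pest infestation, ¬underwatering): 0.061×0.95 + 0.749287×0.05 = 0.095414
P(root rot | wilting, ¬pest infestation, ¬underwatering) = 0.037464/0.095414 ≈ 0.393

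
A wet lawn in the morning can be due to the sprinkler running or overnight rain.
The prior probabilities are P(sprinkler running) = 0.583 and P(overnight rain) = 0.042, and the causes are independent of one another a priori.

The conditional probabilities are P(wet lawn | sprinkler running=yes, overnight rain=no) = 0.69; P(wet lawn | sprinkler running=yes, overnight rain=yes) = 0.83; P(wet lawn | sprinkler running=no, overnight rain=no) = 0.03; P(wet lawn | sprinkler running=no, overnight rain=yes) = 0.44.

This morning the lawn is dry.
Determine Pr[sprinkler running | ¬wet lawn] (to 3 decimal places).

P(¬wet lawn) = 0.97*0.417*0.958 + 0.56*0.417*0.042 + 0.31*0.583*0.958 + 0.17*0.583*0.042 = 0.387501 + 0.009808 + 0.173139 + 0.004163 = 0.574611
The sprinkler running-present share is 0.173139 + 0.004163 = 0.177302.
Hence the posterior is 0.177302/0.574611 ≈ 0.309.

Pr[sprinkler running | ¬wet lawn] ≈ 0.309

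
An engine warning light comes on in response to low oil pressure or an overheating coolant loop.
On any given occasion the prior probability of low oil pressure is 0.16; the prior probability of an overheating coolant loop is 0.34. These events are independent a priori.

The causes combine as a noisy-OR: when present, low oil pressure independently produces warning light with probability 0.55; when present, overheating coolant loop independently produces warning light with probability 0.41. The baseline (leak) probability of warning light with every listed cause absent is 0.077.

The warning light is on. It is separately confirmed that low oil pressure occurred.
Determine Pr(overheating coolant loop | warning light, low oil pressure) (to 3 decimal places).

Under noisy-OR, P(warning light | causes) = 1 − (1−0.077)·∏(1−qᵢ) over the active causes.
P(warning light | low oil pressure) = 0.58465*0.66 + 0.754943*0.34 = 0.385869 + 0.256681 = 0.642550
Of this, 0.256681 comes from 0.754943*0.34 (the overheating coolant loop=true cases).
Hence the posterior is 0.256681/0.642550 ≈ 0.399.

Pr(overheating coolant loop | warning light, low oil pressure) ≈ 0.399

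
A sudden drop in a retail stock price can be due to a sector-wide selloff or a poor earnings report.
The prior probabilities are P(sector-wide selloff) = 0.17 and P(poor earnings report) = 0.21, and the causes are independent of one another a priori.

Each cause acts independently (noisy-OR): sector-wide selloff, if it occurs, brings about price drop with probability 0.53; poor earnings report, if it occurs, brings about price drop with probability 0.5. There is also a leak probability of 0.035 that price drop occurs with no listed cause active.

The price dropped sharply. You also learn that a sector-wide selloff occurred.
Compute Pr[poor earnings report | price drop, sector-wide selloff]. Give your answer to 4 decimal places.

Pr[poor earnings report | price drop, sector-wide selloff] ≈ 0.2733

Under noisy-OR, P(price drop | causes) = 1 − (1−0.035)·∏(1−qᵢ) over the active causes.
P(price drop | sector-wide selloff) = 0.54645×0.79 + 0.773225×0.21 = 0.431696 + 0.162377 = 0.594073
The poor earnings report-present share is 0.773225×0.21 = 0.162377.
Hence the posterior is 0.162377/0.594073 ≈ 0.2733.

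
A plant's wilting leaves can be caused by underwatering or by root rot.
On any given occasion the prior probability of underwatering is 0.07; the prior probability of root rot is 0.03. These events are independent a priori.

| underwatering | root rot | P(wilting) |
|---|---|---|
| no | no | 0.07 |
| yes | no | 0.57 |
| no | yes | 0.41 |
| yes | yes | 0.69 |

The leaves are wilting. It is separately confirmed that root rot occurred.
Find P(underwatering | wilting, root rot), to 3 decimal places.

P(underwatering | wilting, root rot) ≈ 0.112

Enumerate both values of underwatering and weight by the priors:
  P(wilting | root rot) = 0.41·0.93 + 0.69·0.07
        = 0.381300 + 0.048300 = 0.429600
Configurations with underwatering contribute 0.048300, so
  P(underwatering | wilting, root rot) = 0.048300 / 0.429600 ≈ 0.112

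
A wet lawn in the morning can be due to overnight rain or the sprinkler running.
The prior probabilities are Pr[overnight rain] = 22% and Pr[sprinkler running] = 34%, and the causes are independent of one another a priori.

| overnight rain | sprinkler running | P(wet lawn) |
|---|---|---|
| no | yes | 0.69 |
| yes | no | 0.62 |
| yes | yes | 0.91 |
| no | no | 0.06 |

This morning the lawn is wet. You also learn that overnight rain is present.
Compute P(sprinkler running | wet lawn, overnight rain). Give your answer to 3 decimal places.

P(sprinkler running | wet lawn, overnight rain) ≈ 0.431

Enumerate both values of sprinkler running and weight by the priors:
  P(wet lawn | overnight rain) = 0.62×0.66 + 0.91×0.34
        = 0.409200 + 0.309400 = 0.718600
Keeping only the sprinkler running-present terms gives 0.309400, so
  P(sprinkler running | wet lawn, overnight rain) = 0.309400 / 0.718600 ≈ 0.431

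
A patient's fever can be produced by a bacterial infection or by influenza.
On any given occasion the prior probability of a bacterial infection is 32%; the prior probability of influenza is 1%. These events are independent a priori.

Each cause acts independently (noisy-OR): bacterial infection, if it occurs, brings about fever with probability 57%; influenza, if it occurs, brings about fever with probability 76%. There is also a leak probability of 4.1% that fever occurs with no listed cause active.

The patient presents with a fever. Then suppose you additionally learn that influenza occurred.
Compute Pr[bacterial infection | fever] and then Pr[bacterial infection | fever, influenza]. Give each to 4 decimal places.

Under noisy-OR, P(fever | causes) = 1 − (1−0.041)·∏(1−qᵢ) over the active causes.
P(fever) = 0.041×0.68×0.99 + 0.76984×0.68×0.01 + 0.58763×0.32×0.99 + 0.901031×0.32×0.01 = 0.027601 + 0.005235 + 0.186161 + 0.002883 = 0.221880
Restricting to configurations with bacterial infection present: 0.186161 + 0.002883 = 0.189044.
Hence the posterior is 0.189044/0.221880 ≈ 0.8520.

With the extra evidence:
Numerator (weight on configurations with bacterial infection): 0.901031·0.32 = 0.288330
Normalizer over all consistent configurations: 0.76984·0.68 + 0.901031·0.32 = 0.811821
Posterior = 0.288330 / 0.811821 ≈ 0.3552

Pr[bacterial infection | fever] ≈ 0.8520; Pr[bacterial infection | fever, influenza] ≈ 0.3552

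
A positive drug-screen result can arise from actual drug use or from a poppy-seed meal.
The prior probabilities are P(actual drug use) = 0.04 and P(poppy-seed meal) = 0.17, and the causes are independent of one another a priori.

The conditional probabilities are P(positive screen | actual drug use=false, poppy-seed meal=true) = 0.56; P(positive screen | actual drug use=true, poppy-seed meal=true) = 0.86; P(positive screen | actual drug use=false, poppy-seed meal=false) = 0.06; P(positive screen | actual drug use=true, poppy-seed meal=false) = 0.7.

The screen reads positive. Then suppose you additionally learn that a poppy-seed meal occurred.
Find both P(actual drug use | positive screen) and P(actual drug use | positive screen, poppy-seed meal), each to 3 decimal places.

P(actual drug use | positive screen) ≈ 0.173; P(actual drug use | positive screen, poppy-seed meal) ≈ 0.060

P(positive screen) = 0.06*0.96*0.83 + 0.56*0.96*0.17 + 0.7*0.04*0.83 + 0.86*0.04*0.17 = 0.047808 + 0.091392 + 0.023240 + 0.005848 = 0.168288
Of this, 0.029088 comes from 0.023240 + 0.005848 (the actual drug use=true cases).
So P(actual drug use | positive screen) = 0.029088/0.168288 ≈ 0.173.

With the extra evidence:
For the numerator, keep only actual drug use=true terms: 0.86·0.04 = 0.034400
Denominator P(positive screen | poppy-seed meal): 0.56·0.96 + 0.86·0.04 = 0.572000
Posterior = 0.034400 / 0.572000 ≈ 0.060
The drop from 0.173 to 0.060 is the explaining-away (discounting) effect.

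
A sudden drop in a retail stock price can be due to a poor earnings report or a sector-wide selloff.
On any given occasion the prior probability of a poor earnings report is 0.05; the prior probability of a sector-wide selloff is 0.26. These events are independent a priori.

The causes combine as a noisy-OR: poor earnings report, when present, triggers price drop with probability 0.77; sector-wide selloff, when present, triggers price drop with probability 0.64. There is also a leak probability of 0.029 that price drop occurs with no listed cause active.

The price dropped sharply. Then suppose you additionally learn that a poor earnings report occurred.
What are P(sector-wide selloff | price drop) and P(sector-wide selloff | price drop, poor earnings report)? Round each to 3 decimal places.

Under noisy-OR, P(price drop | causes) = 1 − (1−0.029)·∏(1−qᵢ) over the active causes.
Weight on sector-wide selloff=true, given the evidence: 0.160659 + 0.011955 = 0.172614
Denominator P(price drop): 0.029*0.95*0.74 + 0.65044*0.95*0.26 + 0.77667*0.05*0.74 + 0.919601*0.05*0.26 = 0.221738
Posterior = 0.172614 / 0.221738 ≈ 0.778

Now condition on the additional information:
P(price drop | poor earnings report) = 0.77667·0.74 + 0.919601·0.26 = 0.574736 + 0.239096 = 0.813832
Of this, 0.239096 comes from 0.919601·0.26 (the sector-wide selloff=true cases).
Hence the posterior is 0.239096/0.813832 ≈ 0.294.
The drop from 0.778 to 0.294 is the explaining-away (discounting) effect.

P(sector-wide selloff | price drop) ≈ 0.778; P(sector-wide selloff | price drop, poor earnings report) ≈ 0.294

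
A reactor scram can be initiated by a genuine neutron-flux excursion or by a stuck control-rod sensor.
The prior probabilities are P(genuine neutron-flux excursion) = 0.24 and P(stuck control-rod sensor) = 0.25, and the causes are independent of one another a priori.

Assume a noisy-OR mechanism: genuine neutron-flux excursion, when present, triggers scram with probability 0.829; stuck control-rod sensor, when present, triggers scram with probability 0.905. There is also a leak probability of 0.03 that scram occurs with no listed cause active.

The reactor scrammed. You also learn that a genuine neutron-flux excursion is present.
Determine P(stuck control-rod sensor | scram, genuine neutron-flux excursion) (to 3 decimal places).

P(stuck control-rod sensor | scram, genuine neutron-flux excursion) ≈ 0.282

Under noisy-OR, P(scram | causes) = 1 − (1−0.03)·∏(1−qᵢ) over the active causes.
Numerator (weight on configurations with stuck control-rod sensor): 0.984242*0.25 = 0.246060
The normalizing constant is 0.83413*0.75 + 0.984242*0.25 = 0.871658
Posterior = 0.246060 / 0.871658 ≈ 0.282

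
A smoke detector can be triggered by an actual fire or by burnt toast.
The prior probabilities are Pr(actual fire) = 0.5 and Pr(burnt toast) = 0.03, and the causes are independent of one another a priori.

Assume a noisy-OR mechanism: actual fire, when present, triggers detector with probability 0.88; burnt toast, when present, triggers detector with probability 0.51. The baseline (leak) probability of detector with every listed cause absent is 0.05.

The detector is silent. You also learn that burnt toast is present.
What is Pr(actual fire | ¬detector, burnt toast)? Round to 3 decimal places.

Under noisy-OR, P(detector | causes) = 1 − (1−0.05)·∏(1−qᵢ) over the active causes.
P(¬detector | burnt toast) = 0.4655×0.5 + 0.05586×0.5 = 0.232750 + 0.027930 = 0.260680
Of this, 0.027930 comes from 0.05586×0.5 (the actual fire=true cases).
P(actual fire | ¬detector, burnt toast) = 0.027930 / 0.260680 ≈ 0.107

Pr(actual fire | ¬detector, burnt toast) ≈ 0.107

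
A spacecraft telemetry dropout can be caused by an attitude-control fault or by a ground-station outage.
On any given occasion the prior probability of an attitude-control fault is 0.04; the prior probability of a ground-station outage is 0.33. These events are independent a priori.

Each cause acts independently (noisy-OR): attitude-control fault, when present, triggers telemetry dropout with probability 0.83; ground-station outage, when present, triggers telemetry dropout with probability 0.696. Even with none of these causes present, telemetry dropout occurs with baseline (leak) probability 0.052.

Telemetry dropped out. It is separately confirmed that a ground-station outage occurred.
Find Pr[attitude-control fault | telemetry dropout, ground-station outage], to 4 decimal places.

Under noisy-OR, P(telemetry dropout | causes) = 1 − (1−0.052)·∏(1−qᵢ) over the active causes.
Weight on attitude-control fault=true, given the evidence: 0.951007*0.04 = 0.038040
Normalizer over all consistent configurations: 0.711808*0.96 + 0.951007*0.04 = 0.721376
Posterior = 0.038040 / 0.721376 ≈ 0.0527

Pr[attitude-control fault | telemetry dropout, ground-station outage] ≈ 0.0527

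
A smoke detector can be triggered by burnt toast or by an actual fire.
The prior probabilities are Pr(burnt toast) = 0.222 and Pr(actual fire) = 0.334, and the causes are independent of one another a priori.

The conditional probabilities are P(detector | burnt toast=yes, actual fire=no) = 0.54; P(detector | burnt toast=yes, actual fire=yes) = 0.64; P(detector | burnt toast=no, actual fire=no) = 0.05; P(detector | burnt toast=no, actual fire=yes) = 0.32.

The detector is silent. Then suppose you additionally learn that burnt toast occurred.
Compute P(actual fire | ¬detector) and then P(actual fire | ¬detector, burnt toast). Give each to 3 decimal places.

By total probability over the 4 (burnt toast, actual fire) configurations:
  P(¬detector) = 0.95·0.778·0.666 + 0.68·0.778·0.334 + 0.46·0.222·0.666 + 0.36·0.222·0.334
        = 0.492241 + 0.176699 + 0.068012 + 0.026693 = 0.763645
Configurations with actual fire contribute 0.203392, so
  P(actual fire | ¬detector) = 0.203392 / 0.763645 ≈ 0.266

With the extra evidence:
Sum P(¬detector|·) weighted by the priors over both values of actual fire:
  P(¬detector | burnt toast) = 0.46*0.666 + 0.36*0.334
        = 0.306360 + 0.120240 = 0.426600
Keeping only the actual fire-present terms gives 0.120240, so
  P(actual fire | ¬detector, burnt toast) = 0.120240 / 0.426600 ≈ 0.282

P(actual fire | ¬detector) ≈ 0.266; P(actual fire | ¬detector, burnt toast) ≈ 0.282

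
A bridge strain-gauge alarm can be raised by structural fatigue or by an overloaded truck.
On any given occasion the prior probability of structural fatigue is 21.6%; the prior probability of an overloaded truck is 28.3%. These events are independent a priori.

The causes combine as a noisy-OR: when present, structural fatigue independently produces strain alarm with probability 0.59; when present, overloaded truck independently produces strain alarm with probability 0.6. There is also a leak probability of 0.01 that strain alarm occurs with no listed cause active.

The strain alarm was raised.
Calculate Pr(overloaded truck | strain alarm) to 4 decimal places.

Pr(overloaded truck | strain alarm) ≈ 0.6548

Under noisy-OR, P(strain alarm | causes) = 1 − (1−0.01)·∏(1−qᵢ) over the active causes.
P(strain alarm) = 0.01*0.784*0.717 + 0.604*0.784*0.283 + 0.5941*0.216*0.717 + 0.83764*0.216*0.283 = 0.005621 + 0.134011 + 0.092009 + 0.051203 = 0.282844
The overloaded truck-present share is 0.134011 + 0.051203 = 0.185214.
Hence the posterior is 0.185214/0.282844 ≈ 0.6548.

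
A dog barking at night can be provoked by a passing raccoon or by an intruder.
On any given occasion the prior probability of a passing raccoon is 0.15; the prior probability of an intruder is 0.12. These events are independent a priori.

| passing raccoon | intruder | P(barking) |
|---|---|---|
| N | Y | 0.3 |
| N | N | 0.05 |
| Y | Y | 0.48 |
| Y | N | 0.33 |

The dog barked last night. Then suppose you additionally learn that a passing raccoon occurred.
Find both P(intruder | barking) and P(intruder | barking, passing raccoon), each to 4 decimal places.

P(intruder | barking) ≈ 0.3265; P(intruder | barking, passing raccoon) ≈ 0.1655

P(barking) = 0.05×0.85×0.88 + 0.3×0.85×0.12 + 0.33×0.15×0.88 + 0.48×0.15×0.12 = 0.037400 + 0.030600 + 0.043560 + 0.008640 = 0.120200
Restricting to configurations with intruder present: 0.030600 + 0.008640 = 0.039240.
So P(intruder | barking) = 0.039240/0.120200 ≈ 0.3265.

Now also conditioning on passing raccoon=true:
P(barking | passing raccoon) = 0.33*0.88 + 0.48*0.12 = 0.290400 + 0.057600 = 0.348000
The intruder-present share is 0.48*0.12 = 0.057600.
So P(intruder | barking, passing raccoon) = 0.057600/0.348000 ≈ 0.1655.
This is intercausal reasoning (explaining away): once passing raccoon accounts for the barking, intruder becomes less likely.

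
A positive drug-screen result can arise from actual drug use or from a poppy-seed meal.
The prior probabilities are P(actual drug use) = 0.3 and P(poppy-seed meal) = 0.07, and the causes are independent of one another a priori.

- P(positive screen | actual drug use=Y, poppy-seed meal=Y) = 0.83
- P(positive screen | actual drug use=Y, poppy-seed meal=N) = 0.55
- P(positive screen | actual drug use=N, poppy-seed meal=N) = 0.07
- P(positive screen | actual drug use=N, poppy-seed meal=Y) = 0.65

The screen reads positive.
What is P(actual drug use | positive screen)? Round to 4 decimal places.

Sum P(positive screen|·) weighted by the priors over the 4 (actual drug use, poppy-seed meal) configurations:
  P(positive screen) = 0.07·0.7·0.93 + 0.65·0.7·0.07 + 0.55·0.3·0.93 + 0.83·0.3·0.07
        = 0.045570 + 0.031850 + 0.153450 + 0.017430 = 0.248300
The terms with actual drug use present sum to 0.170880, so
  P(actual drug use | positive screen) = 0.170880 / 0.248300 ≈ 0.6882

P(actual drug use | positive screen) ≈ 0.6882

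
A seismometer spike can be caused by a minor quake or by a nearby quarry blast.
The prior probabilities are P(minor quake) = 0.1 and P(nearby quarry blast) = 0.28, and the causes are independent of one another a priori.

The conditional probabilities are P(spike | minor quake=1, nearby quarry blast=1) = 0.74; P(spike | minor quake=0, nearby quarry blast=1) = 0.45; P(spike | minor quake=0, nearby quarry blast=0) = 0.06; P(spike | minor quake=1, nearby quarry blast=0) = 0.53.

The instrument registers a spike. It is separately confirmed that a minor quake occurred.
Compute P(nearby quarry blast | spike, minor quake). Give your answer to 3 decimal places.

P(nearby quarry blast | spike, minor quake) ≈ 0.352

P(spike | minor quake) = 0.53*0.72 + 0.74*0.28 = 0.381600 + 0.207200 = 0.588800
Of this, 0.207200 comes from 0.74*0.28 (the nearby quarry blast=true cases).
P(nearby quarry blast | spike, minor quake) = 0.207200 / 0.588800 ≈ 0.352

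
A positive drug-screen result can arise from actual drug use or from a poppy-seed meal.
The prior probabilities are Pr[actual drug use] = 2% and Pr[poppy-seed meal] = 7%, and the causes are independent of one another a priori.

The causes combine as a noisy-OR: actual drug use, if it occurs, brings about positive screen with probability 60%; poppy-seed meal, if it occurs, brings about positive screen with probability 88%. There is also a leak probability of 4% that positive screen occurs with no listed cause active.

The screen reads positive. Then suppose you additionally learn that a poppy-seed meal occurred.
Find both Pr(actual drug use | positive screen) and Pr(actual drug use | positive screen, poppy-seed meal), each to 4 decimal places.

Pr(actual drug use | positive screen) ≈ 0.1164; Pr(actual drug use | positive screen, poppy-seed meal) ≈ 0.0215

Under noisy-OR, P(positive screen | causes) = 1 − (1−0.04)·∏(1−qᵢ) over the active causes.
Enumerate the 4 (actual drug use, poppy-seed meal) configurations and weight by the priors:
  P(positive screen) = 0.04*0.98*0.93 + 0.8848*0.98*0.07 + 0.616*0.02*0.93 + 0.95392*0.02*0.07
        = 0.036456 + 0.060697 + 0.011458 + 0.001335 = 0.109946
Keeping only the actual drug use-present terms gives 0.012793, so
  P(actual drug use | positive screen) = 0.012793 / 0.109946 ≈ 0.1164

With the extra evidence:
Weight on actual drug use=true, given the evidence: 0.95392·0.02 = 0.019078
Denominator P(positive screen | poppy-seed meal): 0.8848·0.98 + 0.95392·0.02 = 0.886182
Posterior = 0.019078 / 0.886182 ≈ 0.0215
— poppy-seed meal explains away the evidence for actual drug use.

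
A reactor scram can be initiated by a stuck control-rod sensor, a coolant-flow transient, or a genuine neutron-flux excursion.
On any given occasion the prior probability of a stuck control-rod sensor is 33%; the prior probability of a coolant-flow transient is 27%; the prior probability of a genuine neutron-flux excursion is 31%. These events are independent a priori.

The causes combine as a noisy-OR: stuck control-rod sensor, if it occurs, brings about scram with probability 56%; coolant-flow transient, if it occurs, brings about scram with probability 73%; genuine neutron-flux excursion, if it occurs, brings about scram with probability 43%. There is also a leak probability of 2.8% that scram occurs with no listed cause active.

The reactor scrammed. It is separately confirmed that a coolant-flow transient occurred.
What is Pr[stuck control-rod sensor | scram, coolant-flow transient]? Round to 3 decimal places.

Under noisy-OR, P(scram | causes) = 1 − (1−0.028)·∏(1−qᵢ) over the active causes.
P(scram | coolant-flow transient) = 0.73756*0.67*0.69 + 0.850409*0.67*0.31 + 0.884526*0.33*0.69 + 0.93418*0.33*0.31 = 0.340974 + 0.176630 + 0.201407 + 0.095567 = 0.814578
Of this, 0.296974 comes from 0.201407 + 0.095567 (the stuck control-rod sensor=true cases).
P(stuck control-rod sensor | scram, coolant-flow transient) = 0.296974 / 0.814578 ≈ 0.365

Pr[stuck control-rod sensor | scram, coolant-flow transient] ≈ 0.365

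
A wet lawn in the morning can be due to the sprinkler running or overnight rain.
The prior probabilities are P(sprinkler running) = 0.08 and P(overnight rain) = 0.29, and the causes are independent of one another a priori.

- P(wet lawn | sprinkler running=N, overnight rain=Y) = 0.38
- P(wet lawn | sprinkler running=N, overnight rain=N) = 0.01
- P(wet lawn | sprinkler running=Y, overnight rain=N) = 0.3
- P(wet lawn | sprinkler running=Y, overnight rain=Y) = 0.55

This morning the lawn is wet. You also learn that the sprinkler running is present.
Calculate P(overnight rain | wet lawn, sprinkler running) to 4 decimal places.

Sum P(wet lawn|·) weighted by the priors over both values of overnight rain:
  P(wet lawn | sprinkler running) = 0.3·0.71 + 0.55·0.29
        = 0.213000 + 0.159500 = 0.372500
Configurations with overnight rain contribute 0.159500, so
  P(overnight rain | wet lawn, sprinkler running) = 0.159500 / 0.372500 ≈ 0.4282

P(overnight rain | wet lawn, sprinkler running) ≈ 0.4282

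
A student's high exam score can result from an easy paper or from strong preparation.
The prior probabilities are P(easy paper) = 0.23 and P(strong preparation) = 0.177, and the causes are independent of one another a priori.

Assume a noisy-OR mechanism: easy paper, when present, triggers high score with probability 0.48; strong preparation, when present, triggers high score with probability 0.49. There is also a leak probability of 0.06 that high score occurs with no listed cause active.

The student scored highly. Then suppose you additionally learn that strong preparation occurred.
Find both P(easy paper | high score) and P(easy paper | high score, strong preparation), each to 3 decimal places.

P(easy paper | high score) ≈ 0.539; P(easy paper | high score, strong preparation) ≈ 0.301

Under noisy-OR, P(high score | causes) = 1 − (1−0.06)·∏(1−qᵢ) over the active causes.
Weight on easy paper=true, given the evidence: 0.096765 + 0.030561 = 0.127326
Denominator P(high score): 0.06·0.77·0.823 + 0.5206·0.77·0.177 + 0.5112·0.23·0.823 + 0.750712·0.23·0.177 = 0.236302
Posterior = 0.127326 / 0.236302 ≈ 0.539

Now also conditioning on strong preparation=true:
P(high score | strong preparation) = 0.5206*0.77 + 0.750712*0.23 = 0.400862 + 0.172664 = 0.573526
Restricting to configurations with easy paper present: 0.750712*0.23 = 0.172664.
Hence the posterior is 0.172664/0.573526 ≈ 0.301.
— strong preparation explains away the evidence for easy paper.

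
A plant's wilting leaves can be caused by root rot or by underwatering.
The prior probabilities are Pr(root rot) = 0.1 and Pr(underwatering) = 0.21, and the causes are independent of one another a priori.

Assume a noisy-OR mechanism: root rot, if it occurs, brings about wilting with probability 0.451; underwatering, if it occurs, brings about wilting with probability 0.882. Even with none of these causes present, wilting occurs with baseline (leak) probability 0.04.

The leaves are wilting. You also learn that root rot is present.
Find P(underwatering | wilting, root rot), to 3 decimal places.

P(underwatering | wilting, root rot) ≈ 0.345

Under noisy-OR, P(wilting | causes) = 1 − (1−0.04)·∏(1−qᵢ) over the active causes.
By total probability over both values of underwatering:
  P(wilting | root rot) = 0.47296·0.79 + 0.937809·0.21
        = 0.373638 + 0.196940 = 0.570578
Configurations with underwatering contribute 0.196940, so
  P(underwatering | wilting, root rot) = 0.196940 / 0.570578 ≈ 0.345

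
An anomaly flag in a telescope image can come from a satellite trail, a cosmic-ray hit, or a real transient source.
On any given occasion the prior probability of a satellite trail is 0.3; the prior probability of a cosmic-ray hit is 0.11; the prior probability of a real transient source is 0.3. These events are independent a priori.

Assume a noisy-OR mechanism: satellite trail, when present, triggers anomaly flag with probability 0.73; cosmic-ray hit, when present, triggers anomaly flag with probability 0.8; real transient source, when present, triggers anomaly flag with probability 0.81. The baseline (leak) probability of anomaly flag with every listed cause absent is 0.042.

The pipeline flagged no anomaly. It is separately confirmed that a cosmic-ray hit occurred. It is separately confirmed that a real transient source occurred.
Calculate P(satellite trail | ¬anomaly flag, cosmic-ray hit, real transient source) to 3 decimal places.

Under noisy-OR, P(anomaly flag | causes) = 1 − (1−0.042)·∏(1−qᵢ) over the active causes.
For the numerator, keep only satellite trail=true terms: 0.009829*0.3 = 0.002949
The normalizing constant is 0.036404*0.7 + 0.009829*0.3 = 0.028432
P(satellite trail | ¬anomaly flag, cosmic-ray hit, real transient source) = 0.002949/0.028432 ≈ 0.104

P(satellite trail | ¬anomaly flag, cosmic-ray hit, real transient source) ≈ 0.104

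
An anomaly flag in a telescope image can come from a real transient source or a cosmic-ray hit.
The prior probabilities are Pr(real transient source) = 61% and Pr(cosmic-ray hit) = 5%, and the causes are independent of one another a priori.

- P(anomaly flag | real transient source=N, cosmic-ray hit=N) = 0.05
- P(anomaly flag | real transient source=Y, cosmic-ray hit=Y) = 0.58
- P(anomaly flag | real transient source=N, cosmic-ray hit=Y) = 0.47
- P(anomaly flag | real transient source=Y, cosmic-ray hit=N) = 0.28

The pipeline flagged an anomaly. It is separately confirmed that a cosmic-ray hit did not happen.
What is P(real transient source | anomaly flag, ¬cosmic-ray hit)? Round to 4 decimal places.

P(real transient source | anomaly flag, ¬cosmic-ray hit) ≈ 0.8975

P(anomaly flag | ¬cosmic-ray hit) = 0.05·0.39 + 0.28·0.61 = 0.019500 + 0.170800 = 0.190300
Of this, 0.170800 comes from 0.28·0.61 (the real transient source=true cases).
So P(real transient source | anomaly flag, ¬cosmic-ray hit) = 0.170800/0.190300 ≈ 0.8975.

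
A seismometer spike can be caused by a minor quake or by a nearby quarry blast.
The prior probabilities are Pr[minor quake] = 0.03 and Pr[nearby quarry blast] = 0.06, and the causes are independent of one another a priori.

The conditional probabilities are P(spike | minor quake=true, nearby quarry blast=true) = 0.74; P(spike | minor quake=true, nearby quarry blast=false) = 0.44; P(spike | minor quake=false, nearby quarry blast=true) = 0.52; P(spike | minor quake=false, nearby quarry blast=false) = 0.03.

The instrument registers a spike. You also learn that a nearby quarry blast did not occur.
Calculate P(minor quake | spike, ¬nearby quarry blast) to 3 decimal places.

P(minor quake | spike, ¬nearby quarry blast) ≈ 0.312

P(spike | ¬nearby quarry blast) = 0.03*0.97 + 0.44*0.03 = 0.029100 + 0.013200 = 0.042300
Restricting to configurations with minor quake present: 0.44*0.03 = 0.013200.
Hence the posterior is 0.013200/0.042300 ≈ 0.312.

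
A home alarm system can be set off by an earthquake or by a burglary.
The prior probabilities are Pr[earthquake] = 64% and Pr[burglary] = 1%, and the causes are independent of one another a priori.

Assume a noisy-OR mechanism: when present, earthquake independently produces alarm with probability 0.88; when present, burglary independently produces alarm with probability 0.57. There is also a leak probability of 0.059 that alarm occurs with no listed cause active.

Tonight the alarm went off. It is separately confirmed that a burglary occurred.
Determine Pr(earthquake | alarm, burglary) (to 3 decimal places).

Under noisy-OR, P(alarm | causes) = 1 − (1−0.059)·∏(1−qᵢ) over the active causes.
P(alarm | burglary) = 0.59537*0.36 + 0.951444*0.64 = 0.214333 + 0.608924 = 0.823257
Restricting to configurations with earthquake present: 0.951444*0.64 = 0.608924.
So P(earthquake | alarm, burglary) = 0.608924/0.823257 ≈ 0.740.

Pr(earthquake | alarm, burglary) ≈ 0.740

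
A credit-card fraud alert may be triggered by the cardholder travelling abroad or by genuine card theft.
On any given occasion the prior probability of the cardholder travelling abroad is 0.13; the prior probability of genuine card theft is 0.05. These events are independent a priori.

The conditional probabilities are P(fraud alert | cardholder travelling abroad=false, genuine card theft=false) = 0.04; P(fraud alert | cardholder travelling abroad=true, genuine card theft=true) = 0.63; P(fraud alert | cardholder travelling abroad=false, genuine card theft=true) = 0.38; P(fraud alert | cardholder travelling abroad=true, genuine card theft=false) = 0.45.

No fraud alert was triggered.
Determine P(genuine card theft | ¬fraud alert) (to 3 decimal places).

P(genuine card theft | ¬fraud alert) ≈ 0.033

Sum P(¬fraud alert|·) weighted by the priors over the 4 (cardholder travelling abroad, genuine card theft) configurations:
  P(¬fraud alert) = 0.96×0.87×0.95 + 0.62×0.87×0.05 + 0.55×0.13×0.95 + 0.37×0.13×0.05
        = 0.793440 + 0.026970 + 0.067925 + 0.002405 = 0.890740
Keeping only the genuine card theft-present terms gives 0.029375, so
  P(genuine card theft | ¬fraud alert) = 0.029375 / 0.890740 ≈ 0.033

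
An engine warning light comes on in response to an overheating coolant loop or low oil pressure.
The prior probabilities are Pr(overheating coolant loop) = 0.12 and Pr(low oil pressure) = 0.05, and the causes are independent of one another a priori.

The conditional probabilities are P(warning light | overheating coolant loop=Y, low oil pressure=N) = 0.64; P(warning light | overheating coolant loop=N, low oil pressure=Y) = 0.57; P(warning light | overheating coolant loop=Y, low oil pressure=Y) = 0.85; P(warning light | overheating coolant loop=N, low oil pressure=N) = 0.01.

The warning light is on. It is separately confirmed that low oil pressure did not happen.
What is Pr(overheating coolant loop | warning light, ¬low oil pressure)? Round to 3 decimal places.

Pr(overheating coolant loop | warning light, ¬low oil pressure) ≈ 0.897

Numerator (weight on configurations with overheating coolant loop): 0.64·0.12 = 0.076800
Normalizer over all consistent configurations: 0.01·0.88 + 0.64·0.12 = 0.085600
P(overheating coolant loop | warning light, ¬low oil pressure) = 0.076800/0.085600 ≈ 0.897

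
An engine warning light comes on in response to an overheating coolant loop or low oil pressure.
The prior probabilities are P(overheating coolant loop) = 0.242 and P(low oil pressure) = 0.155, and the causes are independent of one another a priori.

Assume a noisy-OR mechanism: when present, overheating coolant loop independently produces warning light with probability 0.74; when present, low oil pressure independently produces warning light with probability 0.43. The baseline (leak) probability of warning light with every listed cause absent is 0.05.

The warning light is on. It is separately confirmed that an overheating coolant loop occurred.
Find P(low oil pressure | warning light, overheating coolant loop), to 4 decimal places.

Under noisy-OR, P(warning light | causes) = 1 − (1−0.05)·∏(1−qᵢ) over the active causes.
Enumerate both values of low oil pressure and weight by the priors:
  P(warning light | overheating coolant loop) = 0.753×0.845 + 0.85921×0.155
        = 0.636285 + 0.133178 = 0.769463
Configurations with low oil pressure contribute 0.133178, so
  P(low oil pressure | warning light, overheating coolant loop) = 0.133178 / 0.769463 ≈ 0.1731

P(low oil pressure | warning light, overheating coolant loop) ≈ 0.1731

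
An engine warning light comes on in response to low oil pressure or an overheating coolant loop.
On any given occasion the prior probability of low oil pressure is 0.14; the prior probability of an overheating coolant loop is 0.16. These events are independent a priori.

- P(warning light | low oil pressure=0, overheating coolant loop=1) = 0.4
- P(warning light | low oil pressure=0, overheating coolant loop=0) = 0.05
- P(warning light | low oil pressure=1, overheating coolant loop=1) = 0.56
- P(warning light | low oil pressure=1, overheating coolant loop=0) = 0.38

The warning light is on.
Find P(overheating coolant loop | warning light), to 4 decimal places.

Numerator (weight on configurations with overheating coolant loop): 0.055040 + 0.012544 = 0.067584
Denominator P(warning light): 0.05·0.86·0.84 + 0.4·0.86·0.16 + 0.38·0.14·0.84 + 0.56·0.14·0.16 = 0.148392
P(overheating coolant loop | warning light) = 0.067584/0.148392 ≈ 0.4554

P(overheating coolant loop | warning light) ≈ 0.4554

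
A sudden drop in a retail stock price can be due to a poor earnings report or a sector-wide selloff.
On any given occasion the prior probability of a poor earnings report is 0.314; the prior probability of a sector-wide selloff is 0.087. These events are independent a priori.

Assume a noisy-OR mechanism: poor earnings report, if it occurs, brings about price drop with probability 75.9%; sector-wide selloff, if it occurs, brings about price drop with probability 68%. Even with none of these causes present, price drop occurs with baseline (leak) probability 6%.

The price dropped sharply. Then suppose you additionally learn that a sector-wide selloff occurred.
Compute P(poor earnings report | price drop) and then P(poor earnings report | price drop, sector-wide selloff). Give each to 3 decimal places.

Under noisy-OR, P(price drop | causes) = 1 − (1−0.06)·∏(1−qᵢ) over the active causes.
Weight on poor earnings report=true, given the evidence: 0.221737 + 0.025338 = 0.247075
Normalizer over all consistent configurations: 0.06×0.686×0.913 + 0.6992×0.686×0.087 + 0.77346×0.314×0.913 + 0.927507×0.314×0.087 = 0.326384
P(poor earnings report | price drop) = 0.247075/0.326384 ≈ 0.757

Now condition on the additional information:
P(price drop | sector-wide selloff) = 0.6992*0.686 + 0.927507*0.314 = 0.479651 + 0.291237 = 0.770888
The poor earnings report-present share is 0.927507*0.314 = 0.291237.
P(poor earnings report | price drop, sector-wide selloff) = 0.291237 / 0.770888 ≈ 0.378
This is intercausal reasoning (explaining away): once sector-wide selloff accounts for the price drop, poor earnings report becomes less likely.

P(poor earnings report | price drop) ≈ 0.757; P(poor earnings report | price drop, sector-wide selloff) ≈ 0.378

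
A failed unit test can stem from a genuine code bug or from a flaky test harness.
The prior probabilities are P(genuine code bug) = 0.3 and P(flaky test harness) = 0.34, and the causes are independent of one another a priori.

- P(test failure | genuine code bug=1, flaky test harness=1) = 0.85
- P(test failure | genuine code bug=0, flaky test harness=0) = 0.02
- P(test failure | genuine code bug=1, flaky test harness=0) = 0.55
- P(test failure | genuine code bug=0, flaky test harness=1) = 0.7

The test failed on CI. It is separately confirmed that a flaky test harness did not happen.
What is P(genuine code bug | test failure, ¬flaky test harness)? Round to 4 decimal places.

P(genuine code bug | test failure, ¬flaky test harness) ≈ 0.9218

P(test failure | ¬flaky test harness) = 0.02×0.7 + 0.55×0.3 = 0.014000 + 0.165000 = 0.179000
Restricting to configurations with genuine code bug present: 0.55×0.3 = 0.165000.
Hence the posterior is 0.165000/0.179000 ≈ 0.9218.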